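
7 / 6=1.17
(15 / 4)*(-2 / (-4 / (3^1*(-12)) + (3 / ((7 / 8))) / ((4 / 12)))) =-189 / 262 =-0.72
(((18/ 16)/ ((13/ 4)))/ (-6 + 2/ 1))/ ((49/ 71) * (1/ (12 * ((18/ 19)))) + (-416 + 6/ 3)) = 17253/ 82526249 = 0.00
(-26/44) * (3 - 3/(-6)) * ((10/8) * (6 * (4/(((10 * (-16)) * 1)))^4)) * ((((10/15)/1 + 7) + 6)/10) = -3731/450560000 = -0.00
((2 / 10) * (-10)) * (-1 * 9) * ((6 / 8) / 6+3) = 56.25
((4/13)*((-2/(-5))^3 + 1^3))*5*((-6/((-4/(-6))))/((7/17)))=-11628/325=-35.78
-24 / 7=-3.43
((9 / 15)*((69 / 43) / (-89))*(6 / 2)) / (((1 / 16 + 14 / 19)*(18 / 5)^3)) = -21850 / 25108947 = -0.00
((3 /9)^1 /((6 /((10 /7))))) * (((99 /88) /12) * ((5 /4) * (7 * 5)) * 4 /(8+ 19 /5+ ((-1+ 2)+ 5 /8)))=625 /6444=0.10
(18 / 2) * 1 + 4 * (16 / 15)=13.27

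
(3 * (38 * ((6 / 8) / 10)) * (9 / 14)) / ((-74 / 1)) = -1539 / 20720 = -0.07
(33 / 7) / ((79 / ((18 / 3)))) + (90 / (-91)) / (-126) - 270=-13568797 / 50323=-269.63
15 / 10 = 3 / 2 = 1.50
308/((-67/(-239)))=73612/67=1098.69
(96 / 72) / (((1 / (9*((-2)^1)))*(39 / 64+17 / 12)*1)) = -4608 / 389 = -11.85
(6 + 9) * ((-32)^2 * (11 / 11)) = 15360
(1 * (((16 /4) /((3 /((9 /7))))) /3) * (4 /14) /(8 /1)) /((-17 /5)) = -5 /833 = -0.01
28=28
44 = 44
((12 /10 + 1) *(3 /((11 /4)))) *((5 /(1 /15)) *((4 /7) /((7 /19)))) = 13680 /49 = 279.18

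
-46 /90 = -23 /45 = -0.51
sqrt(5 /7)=sqrt(35) /7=0.85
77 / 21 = 11 / 3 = 3.67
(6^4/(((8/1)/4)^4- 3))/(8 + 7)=432/65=6.65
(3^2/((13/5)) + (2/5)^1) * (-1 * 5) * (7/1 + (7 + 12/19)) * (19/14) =-34889/91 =-383.40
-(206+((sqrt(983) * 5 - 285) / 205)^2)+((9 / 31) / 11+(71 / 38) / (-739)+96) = -1810832450717 / 16097192122+114 * sqrt(983) / 1681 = -110.37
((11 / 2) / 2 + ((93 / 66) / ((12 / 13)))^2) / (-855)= -354073 / 59590080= -0.01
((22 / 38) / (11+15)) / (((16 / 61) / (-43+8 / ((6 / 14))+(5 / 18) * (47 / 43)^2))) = -28210853 / 13845312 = -2.04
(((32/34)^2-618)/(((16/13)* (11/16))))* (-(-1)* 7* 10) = -162294860/3179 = -51052.17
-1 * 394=-394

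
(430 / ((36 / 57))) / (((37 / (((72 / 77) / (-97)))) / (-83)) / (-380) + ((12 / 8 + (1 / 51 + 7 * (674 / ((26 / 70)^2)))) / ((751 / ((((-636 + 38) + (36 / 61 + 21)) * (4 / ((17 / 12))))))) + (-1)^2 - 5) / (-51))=964069629278667600 / 2057760688752201449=0.47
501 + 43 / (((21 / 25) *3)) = 518.06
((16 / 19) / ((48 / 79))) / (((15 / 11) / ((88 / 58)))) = 1.54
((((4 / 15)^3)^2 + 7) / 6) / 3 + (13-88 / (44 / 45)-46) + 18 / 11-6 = -286371658069 / 2255343750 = -126.97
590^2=348100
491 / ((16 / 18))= 4419 / 8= 552.38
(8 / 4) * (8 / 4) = 4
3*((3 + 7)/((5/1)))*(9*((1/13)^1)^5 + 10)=22277634/371293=60.00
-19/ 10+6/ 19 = -301/ 190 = -1.58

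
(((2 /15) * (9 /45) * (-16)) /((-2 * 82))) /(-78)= -4 /119925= -0.00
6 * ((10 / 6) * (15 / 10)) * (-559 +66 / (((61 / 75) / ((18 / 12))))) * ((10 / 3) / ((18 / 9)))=-666850 / 61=-10931.97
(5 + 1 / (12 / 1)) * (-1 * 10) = -305 / 6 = -50.83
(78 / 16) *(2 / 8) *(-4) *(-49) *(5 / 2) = 9555 / 16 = 597.19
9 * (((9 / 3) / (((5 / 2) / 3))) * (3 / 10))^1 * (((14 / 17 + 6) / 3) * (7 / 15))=21924 / 2125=10.32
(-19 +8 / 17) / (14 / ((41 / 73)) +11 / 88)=-11480 / 15521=-0.74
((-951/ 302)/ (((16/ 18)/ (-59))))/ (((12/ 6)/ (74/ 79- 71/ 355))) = 146949471/ 1908640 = 76.99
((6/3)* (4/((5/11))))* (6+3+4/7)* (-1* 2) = -336.91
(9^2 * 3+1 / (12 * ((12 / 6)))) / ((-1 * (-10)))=5833 / 240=24.30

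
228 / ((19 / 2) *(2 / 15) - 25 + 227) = 3420 / 3049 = 1.12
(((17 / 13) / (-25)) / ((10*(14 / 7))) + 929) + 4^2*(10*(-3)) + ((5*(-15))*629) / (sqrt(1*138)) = 2918483 / 6500-15725*sqrt(138) / 46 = -3566.81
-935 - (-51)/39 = -12138/13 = -933.69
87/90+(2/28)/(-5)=20/21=0.95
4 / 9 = 0.44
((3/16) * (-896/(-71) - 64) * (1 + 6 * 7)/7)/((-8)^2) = -7353/7952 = -0.92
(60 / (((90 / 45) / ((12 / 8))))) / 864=5 / 96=0.05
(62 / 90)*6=62 / 15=4.13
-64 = -64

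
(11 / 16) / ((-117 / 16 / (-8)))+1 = 205 / 117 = 1.75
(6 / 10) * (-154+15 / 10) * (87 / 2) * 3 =-47763 / 4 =-11940.75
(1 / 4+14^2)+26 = 889 / 4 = 222.25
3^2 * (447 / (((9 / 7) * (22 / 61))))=190869 / 22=8675.86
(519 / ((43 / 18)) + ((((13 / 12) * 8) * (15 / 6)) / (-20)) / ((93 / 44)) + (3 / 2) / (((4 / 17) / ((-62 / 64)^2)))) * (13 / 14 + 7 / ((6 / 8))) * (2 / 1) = 9434326493065 / 2063867904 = 4571.19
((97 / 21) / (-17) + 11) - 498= -487.27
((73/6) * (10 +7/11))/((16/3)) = 24.26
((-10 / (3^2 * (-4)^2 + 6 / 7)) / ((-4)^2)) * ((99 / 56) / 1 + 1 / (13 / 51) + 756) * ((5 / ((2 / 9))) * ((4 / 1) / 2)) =-41588325 / 281216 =-147.89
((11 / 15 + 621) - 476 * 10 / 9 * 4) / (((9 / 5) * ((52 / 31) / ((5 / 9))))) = -274.86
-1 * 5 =-5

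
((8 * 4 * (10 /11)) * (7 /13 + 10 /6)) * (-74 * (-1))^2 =150699520 /429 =351280.93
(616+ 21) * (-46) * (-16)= 468832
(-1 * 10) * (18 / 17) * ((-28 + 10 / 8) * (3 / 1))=14445 / 17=849.71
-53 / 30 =-1.77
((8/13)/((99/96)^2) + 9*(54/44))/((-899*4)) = -329125/101817144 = -0.00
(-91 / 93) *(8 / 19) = -728 / 1767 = -0.41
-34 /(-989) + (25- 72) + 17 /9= -401228 /8901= -45.08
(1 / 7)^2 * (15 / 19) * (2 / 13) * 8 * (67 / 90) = 536 / 36309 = 0.01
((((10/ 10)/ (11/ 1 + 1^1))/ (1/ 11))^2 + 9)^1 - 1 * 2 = 7.84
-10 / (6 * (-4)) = 5 / 12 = 0.42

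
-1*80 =-80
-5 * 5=-25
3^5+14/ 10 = 1222/ 5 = 244.40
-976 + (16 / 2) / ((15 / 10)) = -2912 / 3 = -970.67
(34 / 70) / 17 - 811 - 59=-30449 / 35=-869.97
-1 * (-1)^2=-1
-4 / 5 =-0.80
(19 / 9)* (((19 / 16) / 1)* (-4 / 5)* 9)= -18.05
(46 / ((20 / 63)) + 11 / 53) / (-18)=-76907 / 9540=-8.06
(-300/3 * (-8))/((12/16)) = 3200/3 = 1066.67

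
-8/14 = -4/7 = -0.57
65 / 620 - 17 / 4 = -257 / 62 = -4.15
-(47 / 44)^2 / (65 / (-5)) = 2209 / 25168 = 0.09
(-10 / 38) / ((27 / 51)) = -85 / 171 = -0.50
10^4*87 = 870000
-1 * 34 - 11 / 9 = -317 / 9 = -35.22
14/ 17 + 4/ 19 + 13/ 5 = 5869/ 1615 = 3.63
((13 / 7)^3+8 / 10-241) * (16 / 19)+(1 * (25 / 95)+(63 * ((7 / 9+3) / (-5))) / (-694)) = -2222367768 / 11306995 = -196.55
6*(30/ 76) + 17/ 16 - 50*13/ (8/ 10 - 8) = 256387/ 2736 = 93.71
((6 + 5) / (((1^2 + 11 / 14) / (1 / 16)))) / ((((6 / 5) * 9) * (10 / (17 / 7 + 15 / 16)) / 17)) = 70499 / 345600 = 0.20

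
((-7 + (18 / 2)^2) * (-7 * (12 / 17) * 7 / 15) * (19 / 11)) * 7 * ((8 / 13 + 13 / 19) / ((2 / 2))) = -32590488 / 12155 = -2681.24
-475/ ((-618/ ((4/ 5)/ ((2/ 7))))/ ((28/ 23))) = 18620/ 7107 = 2.62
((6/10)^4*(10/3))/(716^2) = 27/32041000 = 0.00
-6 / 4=-3 / 2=-1.50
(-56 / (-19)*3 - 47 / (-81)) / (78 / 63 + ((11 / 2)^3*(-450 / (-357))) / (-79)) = -77899372 / 11711277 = -6.65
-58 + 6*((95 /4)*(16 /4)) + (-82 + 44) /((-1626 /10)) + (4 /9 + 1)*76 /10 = 6380564 /12195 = 523.21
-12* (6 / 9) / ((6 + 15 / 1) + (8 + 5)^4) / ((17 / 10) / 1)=-40 / 242947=-0.00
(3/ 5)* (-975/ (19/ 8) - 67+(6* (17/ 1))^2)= 565809/ 95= 5955.88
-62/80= -31/40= -0.78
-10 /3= -3.33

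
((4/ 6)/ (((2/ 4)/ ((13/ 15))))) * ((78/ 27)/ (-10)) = -676/ 2025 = -0.33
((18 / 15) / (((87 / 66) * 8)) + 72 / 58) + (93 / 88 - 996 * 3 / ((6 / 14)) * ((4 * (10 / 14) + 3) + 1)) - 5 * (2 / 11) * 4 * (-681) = -578400903 / 12760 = -45329.22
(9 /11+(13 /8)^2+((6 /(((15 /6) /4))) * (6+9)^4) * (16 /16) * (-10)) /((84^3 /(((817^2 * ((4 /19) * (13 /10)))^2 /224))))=-20389581120450040031 /16690544640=-1221624671.95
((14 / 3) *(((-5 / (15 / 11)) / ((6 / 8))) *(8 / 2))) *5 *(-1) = 12320 / 27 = 456.30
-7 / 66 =-0.11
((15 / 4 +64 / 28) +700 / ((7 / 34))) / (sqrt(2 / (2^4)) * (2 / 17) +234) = 3224711997 / 221542769 - 1621273 * sqrt(2) / 886171076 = 14.55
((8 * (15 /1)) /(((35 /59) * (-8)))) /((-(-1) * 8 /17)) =-3009 /56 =-53.73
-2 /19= -0.11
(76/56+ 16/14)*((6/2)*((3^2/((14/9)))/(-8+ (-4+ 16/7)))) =-1215/272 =-4.47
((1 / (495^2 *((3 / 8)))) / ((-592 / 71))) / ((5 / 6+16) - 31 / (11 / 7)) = 71 / 157417425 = 0.00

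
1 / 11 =0.09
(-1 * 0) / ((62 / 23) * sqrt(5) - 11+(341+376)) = 0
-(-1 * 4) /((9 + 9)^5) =0.00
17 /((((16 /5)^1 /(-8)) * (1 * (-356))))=85 /712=0.12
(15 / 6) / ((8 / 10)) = 25 / 8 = 3.12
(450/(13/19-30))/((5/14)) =-42.98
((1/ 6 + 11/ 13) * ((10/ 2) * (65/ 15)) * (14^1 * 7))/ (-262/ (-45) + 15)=96775/ 937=103.28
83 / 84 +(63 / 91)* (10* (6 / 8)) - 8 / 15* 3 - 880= -4779791 / 5460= -875.42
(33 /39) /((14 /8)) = 0.48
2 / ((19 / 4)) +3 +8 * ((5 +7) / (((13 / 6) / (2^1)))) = 22733 / 247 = 92.04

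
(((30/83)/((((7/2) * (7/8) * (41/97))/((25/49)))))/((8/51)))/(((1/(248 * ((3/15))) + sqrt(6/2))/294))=-55208520000/30762653789 + 2738342592000 * sqrt(3)/30762653789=152.38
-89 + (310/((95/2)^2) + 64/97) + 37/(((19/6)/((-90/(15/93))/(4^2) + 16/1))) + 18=-203618451/700340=-290.74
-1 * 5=-5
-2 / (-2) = 1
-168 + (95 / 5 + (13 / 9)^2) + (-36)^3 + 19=-3789497 / 81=-46783.91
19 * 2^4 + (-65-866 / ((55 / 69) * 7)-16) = 26101 / 385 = 67.79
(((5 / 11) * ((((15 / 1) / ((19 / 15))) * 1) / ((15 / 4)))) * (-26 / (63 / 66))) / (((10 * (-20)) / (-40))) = -1040 / 133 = -7.82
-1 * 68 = -68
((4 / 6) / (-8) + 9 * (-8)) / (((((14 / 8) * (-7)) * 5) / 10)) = 11.77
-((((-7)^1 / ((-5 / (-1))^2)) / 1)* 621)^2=-18896409 / 625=-30234.25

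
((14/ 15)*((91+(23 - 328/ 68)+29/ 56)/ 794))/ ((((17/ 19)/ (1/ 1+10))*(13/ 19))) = 2.32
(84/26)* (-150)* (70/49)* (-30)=270000/13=20769.23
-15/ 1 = -15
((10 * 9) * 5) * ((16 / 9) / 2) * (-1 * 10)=-4000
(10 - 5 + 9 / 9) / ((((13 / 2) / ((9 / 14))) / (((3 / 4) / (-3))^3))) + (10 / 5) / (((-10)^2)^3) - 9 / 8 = -12902321 / 11375000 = -1.13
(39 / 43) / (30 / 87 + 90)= 1131 / 112660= 0.01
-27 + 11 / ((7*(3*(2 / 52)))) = -281 / 21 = -13.38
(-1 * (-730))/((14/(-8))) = -2920/7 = -417.14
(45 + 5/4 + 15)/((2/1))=245/8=30.62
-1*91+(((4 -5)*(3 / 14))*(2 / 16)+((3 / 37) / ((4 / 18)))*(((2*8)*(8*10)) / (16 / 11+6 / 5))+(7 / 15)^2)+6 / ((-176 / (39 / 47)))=2994557717071 / 35189708400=85.10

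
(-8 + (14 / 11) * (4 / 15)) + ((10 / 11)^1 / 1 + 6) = -124 / 165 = -0.75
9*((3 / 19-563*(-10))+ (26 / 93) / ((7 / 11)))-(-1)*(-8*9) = 208637715 / 4123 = 50603.37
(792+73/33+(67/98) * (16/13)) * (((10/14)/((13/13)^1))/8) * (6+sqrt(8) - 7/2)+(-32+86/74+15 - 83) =6849494161/87111024+83564105 * sqrt(2)/588588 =279.41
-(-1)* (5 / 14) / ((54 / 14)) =5 / 54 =0.09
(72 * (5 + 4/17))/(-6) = -1068/17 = -62.82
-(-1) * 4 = 4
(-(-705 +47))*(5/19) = 3290/19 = 173.16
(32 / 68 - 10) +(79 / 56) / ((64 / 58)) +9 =22819 / 30464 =0.75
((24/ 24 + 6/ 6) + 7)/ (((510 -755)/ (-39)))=351/ 245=1.43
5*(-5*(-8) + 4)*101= 22220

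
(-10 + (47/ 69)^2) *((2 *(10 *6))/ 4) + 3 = -449249/ 1587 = -283.08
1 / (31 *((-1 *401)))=-0.00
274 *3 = 822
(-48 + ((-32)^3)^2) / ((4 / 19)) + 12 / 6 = 5100273438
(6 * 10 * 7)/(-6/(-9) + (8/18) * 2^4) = 54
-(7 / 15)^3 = -343 / 3375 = -0.10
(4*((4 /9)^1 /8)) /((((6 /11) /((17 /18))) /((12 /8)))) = 187 /324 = 0.58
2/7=0.29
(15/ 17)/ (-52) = -0.02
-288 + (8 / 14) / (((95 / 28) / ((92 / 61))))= -1667488 / 5795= -287.75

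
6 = 6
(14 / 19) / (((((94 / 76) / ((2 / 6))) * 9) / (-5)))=-140 / 1269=-0.11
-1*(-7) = 7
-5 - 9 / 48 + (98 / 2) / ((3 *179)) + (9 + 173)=1519957 / 8592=176.90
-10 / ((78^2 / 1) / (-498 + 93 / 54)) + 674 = 36950209 / 54756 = 674.82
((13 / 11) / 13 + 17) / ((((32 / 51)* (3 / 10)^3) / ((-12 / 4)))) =-99875 / 33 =-3026.52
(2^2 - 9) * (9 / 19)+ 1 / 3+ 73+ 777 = 48334 / 57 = 847.96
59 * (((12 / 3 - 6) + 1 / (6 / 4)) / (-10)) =118 / 15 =7.87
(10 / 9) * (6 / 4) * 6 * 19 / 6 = 95 / 3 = 31.67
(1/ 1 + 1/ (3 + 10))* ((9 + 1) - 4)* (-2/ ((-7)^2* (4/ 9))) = -54/ 91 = -0.59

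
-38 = -38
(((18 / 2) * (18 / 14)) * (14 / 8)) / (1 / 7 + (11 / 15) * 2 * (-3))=-2835 / 596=-4.76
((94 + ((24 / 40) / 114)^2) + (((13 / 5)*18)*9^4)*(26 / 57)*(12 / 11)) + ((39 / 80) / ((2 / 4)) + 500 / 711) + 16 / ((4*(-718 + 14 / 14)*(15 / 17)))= 2292607291965167 / 14995290200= 152888.49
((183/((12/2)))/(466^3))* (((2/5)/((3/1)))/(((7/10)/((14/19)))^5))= 4880000/93963032089089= 0.00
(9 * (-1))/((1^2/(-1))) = 9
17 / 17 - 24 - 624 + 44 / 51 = -32953 / 51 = -646.14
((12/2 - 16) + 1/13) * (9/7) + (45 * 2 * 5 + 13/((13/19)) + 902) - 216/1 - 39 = 100395/91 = 1103.24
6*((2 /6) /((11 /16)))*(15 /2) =240 /11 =21.82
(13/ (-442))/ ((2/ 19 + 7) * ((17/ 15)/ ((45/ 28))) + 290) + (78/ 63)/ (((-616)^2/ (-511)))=-79863283/ 45197193888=-0.00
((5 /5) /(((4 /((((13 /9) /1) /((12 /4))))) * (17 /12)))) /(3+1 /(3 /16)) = 13 /1275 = 0.01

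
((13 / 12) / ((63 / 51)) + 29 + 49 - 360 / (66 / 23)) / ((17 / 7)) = -129113 / 6732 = -19.18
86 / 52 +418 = 10911 / 26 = 419.65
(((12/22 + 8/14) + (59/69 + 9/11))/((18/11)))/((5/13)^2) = 1252628/108675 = 11.53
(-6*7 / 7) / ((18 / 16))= -16 / 3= -5.33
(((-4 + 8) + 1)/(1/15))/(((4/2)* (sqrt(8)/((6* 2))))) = 225* sqrt(2)/2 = 159.10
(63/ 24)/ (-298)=-21/ 2384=-0.01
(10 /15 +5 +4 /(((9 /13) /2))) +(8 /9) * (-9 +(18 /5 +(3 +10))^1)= 1079 /45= 23.98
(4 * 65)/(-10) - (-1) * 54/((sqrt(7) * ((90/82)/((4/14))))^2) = -655402/25725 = -25.48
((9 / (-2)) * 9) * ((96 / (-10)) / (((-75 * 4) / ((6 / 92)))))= -243 / 2875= -0.08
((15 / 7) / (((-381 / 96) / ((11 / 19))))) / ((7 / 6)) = -31680 / 118237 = -0.27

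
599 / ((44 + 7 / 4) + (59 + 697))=2396 / 3207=0.75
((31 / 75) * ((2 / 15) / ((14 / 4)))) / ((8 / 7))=31 / 2250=0.01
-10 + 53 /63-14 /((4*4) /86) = -21271 /252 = -84.41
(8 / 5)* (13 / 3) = 6.93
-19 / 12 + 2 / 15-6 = -7.45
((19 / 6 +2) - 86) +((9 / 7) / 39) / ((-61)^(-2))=22843 / 546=41.84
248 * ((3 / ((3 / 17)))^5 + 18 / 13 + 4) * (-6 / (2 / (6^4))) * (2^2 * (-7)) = 498339801211392 / 13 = 38333830862414.77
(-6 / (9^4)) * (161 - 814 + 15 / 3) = 0.59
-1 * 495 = -495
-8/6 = -4/3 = -1.33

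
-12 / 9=-4 / 3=-1.33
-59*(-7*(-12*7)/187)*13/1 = -450996/187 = -2411.74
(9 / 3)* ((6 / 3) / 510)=1 / 85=0.01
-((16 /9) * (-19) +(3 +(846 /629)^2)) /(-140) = -103151113 /498507660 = -0.21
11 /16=0.69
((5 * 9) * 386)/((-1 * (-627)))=5790/209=27.70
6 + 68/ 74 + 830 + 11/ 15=464897/ 555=837.65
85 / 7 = 12.14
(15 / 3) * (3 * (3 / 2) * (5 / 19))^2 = 10125 / 1444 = 7.01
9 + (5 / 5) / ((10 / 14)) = 52 / 5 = 10.40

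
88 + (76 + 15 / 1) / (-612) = 53765 / 612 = 87.85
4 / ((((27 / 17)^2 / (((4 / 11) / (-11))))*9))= -4624 / 793881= -0.01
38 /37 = 1.03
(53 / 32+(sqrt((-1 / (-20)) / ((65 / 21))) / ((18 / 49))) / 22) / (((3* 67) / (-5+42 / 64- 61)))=-36941 / 68608- 34153* sqrt(273) / 110373120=-0.54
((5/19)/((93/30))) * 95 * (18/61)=4500/1891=2.38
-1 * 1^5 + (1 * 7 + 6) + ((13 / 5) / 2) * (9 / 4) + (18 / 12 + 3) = 777 / 40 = 19.42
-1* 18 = -18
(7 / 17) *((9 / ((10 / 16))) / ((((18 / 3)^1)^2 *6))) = 0.03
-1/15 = -0.07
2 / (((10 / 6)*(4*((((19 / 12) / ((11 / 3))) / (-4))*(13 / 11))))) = -2904 / 1235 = -2.35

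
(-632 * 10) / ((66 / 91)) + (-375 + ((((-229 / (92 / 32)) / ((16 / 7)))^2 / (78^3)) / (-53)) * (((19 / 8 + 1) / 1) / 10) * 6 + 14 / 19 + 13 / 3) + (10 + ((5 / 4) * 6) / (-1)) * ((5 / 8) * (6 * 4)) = -9046.37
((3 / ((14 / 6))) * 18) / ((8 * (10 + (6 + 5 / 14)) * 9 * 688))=9 / 315104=0.00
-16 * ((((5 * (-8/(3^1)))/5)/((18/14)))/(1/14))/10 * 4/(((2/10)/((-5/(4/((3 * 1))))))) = -31360/9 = -3484.44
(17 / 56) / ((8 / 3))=51 / 448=0.11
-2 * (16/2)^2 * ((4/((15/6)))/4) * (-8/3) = 2048/15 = 136.53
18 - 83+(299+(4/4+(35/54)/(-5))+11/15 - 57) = 48223/270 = 178.60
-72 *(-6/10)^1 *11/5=2376/25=95.04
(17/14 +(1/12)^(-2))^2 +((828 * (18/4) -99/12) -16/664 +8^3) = 102963892/4067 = 25316.91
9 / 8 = 1.12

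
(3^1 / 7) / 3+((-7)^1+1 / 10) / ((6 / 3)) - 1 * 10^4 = -1400463 / 140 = -10003.31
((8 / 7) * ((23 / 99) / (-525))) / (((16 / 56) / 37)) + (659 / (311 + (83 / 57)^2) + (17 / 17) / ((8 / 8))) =3.04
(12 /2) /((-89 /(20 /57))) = -40 /1691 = -0.02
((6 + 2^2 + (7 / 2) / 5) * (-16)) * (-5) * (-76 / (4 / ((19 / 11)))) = -309016 / 11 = -28092.36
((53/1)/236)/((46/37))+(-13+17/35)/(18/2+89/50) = -40150427/40959688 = -0.98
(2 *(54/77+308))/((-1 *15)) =-9508/231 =-41.16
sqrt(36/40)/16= 3 * sqrt(10)/160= 0.06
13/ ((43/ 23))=299/ 43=6.95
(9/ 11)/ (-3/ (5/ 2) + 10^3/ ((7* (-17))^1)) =-5355/ 62854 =-0.09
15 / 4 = 3.75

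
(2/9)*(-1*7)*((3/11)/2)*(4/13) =-28/429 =-0.07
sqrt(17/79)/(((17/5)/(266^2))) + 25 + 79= 104 + 353780 * sqrt(1343)/1343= 9757.73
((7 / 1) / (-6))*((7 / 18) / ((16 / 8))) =-49 / 216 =-0.23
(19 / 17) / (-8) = -19 / 136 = -0.14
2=2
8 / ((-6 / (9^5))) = -78732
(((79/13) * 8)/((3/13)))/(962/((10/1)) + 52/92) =9085/4173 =2.18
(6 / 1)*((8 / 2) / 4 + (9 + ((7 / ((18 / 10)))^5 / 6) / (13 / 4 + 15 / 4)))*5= 55230325 / 59049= 935.33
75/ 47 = 1.60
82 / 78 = 41 / 39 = 1.05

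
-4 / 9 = -0.44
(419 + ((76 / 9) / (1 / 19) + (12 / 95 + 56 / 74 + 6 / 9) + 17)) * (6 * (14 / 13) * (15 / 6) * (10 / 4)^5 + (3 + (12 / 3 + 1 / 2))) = 207894371767 / 219336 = 947835.16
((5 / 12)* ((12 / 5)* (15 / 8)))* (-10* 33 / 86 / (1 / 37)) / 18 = -10175 / 688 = -14.79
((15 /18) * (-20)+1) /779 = -47 /2337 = -0.02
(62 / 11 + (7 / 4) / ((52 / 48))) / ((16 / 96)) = 6222 / 143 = 43.51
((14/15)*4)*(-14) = -784/15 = -52.27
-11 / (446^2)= -11 / 198916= -0.00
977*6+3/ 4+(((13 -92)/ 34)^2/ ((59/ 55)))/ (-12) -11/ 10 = 23985562321/ 4092240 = 5861.23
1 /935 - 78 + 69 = -8414 /935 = -9.00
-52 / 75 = -0.69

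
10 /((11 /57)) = 570 /11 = 51.82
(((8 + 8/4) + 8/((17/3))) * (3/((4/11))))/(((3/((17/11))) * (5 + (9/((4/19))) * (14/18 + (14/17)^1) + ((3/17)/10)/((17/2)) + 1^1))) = 280330/430367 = 0.65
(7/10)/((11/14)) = 49/55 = 0.89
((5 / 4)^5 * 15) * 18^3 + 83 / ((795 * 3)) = 81499932499 / 305280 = 266967.81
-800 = -800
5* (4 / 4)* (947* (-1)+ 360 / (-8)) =-4960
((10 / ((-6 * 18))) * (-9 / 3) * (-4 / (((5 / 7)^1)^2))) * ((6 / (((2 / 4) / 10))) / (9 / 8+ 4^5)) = -6272 / 24603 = -0.25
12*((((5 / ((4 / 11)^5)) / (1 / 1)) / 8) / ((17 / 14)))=16910355 / 17408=971.41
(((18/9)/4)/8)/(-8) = -1/128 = -0.01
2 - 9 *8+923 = 853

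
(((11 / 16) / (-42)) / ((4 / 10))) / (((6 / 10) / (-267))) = 24475 / 1344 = 18.21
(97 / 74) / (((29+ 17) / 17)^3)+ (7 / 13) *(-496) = -25002148515 / 93637232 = -267.01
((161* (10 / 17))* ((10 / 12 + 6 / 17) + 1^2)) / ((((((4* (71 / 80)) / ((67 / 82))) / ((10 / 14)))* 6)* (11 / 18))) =85910750 / 9254069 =9.28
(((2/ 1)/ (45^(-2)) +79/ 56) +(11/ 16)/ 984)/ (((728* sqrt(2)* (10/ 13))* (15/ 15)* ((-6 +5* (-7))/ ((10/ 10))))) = -446497949* sqrt(2)/ 5060751360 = -0.12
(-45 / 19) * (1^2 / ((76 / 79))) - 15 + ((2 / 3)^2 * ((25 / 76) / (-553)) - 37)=-391408111 / 7186788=-54.46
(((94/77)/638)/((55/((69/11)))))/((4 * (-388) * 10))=-0.00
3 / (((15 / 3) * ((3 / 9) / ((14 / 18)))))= 1.40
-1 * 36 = -36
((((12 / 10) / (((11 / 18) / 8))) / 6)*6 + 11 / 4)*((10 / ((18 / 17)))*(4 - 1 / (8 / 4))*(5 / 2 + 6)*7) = 57507821 / 1584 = 36305.44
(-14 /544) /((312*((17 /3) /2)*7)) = -1 /240448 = -0.00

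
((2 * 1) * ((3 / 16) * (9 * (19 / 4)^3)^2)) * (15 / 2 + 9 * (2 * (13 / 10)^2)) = 2709419332671 / 204800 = 13229586.59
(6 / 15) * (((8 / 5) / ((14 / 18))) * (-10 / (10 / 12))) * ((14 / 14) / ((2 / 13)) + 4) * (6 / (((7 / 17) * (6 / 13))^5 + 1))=-8198749473250752 / 13182841408325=-621.93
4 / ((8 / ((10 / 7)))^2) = 25 / 196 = 0.13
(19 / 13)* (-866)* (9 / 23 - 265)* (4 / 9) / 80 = 25034761 / 13455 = 1860.63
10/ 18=5/ 9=0.56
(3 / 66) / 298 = 1 / 6556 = 0.00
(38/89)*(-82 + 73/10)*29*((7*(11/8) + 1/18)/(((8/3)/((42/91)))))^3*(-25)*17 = 11846483685515385/6407225344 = 1848925.71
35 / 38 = 0.92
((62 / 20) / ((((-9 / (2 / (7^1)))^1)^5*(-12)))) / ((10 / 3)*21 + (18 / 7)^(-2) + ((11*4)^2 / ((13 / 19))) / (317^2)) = 647953072 / 5459155655279812605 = 0.00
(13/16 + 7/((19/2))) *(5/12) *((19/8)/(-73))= -785/37376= -0.02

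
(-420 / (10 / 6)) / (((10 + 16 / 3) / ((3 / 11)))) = -1134 / 253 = -4.48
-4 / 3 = -1.33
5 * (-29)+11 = -134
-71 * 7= -497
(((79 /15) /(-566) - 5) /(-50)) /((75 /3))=42529 /10612500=0.00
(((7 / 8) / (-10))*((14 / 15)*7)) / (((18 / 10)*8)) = -343 / 8640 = -0.04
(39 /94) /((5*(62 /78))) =1521 /14570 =0.10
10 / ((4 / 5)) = 25 / 2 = 12.50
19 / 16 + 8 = 147 / 16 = 9.19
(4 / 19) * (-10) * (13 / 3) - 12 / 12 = -577 / 57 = -10.12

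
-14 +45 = 31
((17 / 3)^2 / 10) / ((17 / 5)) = 17 / 18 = 0.94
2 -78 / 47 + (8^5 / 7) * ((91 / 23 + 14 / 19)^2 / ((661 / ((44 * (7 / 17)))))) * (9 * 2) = 5131061278665680 / 100858176691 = 50874.02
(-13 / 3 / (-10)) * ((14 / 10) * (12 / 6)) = 91 / 75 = 1.21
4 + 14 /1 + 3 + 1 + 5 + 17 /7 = 206 /7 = 29.43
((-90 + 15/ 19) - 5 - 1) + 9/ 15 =-94.61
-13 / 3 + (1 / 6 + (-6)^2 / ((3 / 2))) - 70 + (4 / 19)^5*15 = -745213639 / 14856594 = -50.16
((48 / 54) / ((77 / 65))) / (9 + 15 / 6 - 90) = -1040 / 108801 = -0.01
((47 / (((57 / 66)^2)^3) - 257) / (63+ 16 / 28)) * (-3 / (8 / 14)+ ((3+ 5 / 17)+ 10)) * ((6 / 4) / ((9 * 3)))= -507675542591 / 502450009080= -1.01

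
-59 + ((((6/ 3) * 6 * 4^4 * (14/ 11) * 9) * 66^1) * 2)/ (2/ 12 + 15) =3980545/ 13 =306195.77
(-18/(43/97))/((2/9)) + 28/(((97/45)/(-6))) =-260.66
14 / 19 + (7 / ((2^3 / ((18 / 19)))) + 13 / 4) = 183 / 38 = 4.82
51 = 51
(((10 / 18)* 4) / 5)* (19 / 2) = 38 / 9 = 4.22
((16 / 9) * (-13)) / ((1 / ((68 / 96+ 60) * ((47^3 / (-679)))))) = 3933022886 / 18333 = 214532.42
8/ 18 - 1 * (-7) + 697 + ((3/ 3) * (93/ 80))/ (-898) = 455464763/ 646560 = 704.44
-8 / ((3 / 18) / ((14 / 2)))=-336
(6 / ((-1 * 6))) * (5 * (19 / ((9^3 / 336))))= -10640 / 243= -43.79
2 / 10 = 1 / 5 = 0.20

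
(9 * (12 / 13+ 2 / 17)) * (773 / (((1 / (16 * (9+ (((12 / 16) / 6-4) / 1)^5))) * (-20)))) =4533789916629 / 905216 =5008517.21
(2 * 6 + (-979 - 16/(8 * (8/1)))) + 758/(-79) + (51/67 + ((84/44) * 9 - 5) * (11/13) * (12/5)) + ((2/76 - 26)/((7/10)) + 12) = -25531662491/26147420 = -976.45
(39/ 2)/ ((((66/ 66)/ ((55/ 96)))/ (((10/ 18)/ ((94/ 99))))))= 39325/ 6016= 6.54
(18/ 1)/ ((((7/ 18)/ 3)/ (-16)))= -15552/ 7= -2221.71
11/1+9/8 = 97/8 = 12.12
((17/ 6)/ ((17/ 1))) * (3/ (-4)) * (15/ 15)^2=-1/ 8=-0.12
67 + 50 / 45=613 / 9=68.11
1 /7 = 0.14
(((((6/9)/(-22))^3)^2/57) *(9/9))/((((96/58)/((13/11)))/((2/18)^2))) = 377/3148309619596944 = 0.00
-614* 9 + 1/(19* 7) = -734957/133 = -5525.99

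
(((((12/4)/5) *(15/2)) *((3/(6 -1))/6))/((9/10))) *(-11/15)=-11/30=-0.37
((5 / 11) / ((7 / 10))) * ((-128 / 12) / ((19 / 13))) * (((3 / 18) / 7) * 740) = -7696000 / 92169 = -83.50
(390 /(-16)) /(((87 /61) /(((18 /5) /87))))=-0.71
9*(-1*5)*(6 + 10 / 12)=-615 / 2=-307.50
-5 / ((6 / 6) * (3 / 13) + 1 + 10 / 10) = -65 / 29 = -2.24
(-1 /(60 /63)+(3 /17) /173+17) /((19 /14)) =345667 /29410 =11.75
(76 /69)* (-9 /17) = -228 /391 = -0.58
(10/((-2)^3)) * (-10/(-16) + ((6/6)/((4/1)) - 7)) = 7.66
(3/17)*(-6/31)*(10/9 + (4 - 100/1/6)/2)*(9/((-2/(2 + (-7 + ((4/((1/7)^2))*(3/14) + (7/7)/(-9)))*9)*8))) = -33417/1054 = -31.70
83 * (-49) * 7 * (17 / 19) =-483973 / 19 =-25472.26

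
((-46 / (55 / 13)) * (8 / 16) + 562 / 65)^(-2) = 20449 / 210681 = 0.10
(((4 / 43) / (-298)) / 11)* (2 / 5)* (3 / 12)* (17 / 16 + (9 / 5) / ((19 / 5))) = -467 / 107125040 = -0.00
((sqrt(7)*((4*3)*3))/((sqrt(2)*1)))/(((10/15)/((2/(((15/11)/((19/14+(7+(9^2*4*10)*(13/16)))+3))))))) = 3664386*sqrt(14)/35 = 391739.34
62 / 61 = 1.02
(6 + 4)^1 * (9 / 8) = 45 / 4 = 11.25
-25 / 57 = -0.44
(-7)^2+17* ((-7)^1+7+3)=100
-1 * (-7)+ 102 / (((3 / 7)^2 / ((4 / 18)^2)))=8365 / 243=34.42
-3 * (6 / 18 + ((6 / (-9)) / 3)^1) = -1 / 3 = -0.33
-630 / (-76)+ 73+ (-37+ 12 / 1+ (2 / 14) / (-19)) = 56.28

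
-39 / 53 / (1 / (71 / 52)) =-213 / 212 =-1.00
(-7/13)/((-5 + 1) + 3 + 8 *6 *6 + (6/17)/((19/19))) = -119/63505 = -0.00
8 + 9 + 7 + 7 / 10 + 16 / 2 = 327 / 10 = 32.70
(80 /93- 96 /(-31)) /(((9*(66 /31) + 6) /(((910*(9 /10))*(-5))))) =-644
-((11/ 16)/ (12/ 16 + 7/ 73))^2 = -644809/ 976144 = -0.66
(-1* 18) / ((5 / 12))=-216 / 5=-43.20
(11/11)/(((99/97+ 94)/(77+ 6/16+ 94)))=1.80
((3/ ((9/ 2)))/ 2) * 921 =307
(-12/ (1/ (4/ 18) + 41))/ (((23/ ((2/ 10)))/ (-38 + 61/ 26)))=11124/ 136045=0.08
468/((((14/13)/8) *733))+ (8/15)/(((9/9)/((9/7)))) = 19896/3665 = 5.43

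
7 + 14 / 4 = 21 / 2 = 10.50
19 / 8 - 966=-7709 / 8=-963.62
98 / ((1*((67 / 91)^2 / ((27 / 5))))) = 21911526 / 22445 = 976.23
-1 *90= -90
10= 10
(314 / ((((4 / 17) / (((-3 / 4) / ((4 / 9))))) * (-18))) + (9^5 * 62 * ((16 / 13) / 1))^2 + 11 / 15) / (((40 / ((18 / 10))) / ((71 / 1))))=701615662102921336293 / 10816000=64868311954781.93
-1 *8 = -8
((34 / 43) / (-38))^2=289 / 667489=0.00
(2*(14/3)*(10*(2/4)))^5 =53782400000/243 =221326748.97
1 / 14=0.07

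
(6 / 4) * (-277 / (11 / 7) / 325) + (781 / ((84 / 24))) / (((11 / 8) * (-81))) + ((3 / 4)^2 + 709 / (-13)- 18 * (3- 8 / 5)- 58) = -4540310767 / 32432400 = -139.99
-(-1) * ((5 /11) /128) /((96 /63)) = 105 /45056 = 0.00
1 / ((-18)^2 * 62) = 1 / 20088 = 0.00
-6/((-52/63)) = 189/26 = 7.27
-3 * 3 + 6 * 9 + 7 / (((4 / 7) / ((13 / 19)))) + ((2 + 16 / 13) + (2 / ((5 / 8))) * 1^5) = 295473 / 4940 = 59.81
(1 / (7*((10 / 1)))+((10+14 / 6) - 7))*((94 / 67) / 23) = 52781 / 161805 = 0.33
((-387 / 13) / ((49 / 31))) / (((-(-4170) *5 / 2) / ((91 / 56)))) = -3999 / 1362200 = -0.00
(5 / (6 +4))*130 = 65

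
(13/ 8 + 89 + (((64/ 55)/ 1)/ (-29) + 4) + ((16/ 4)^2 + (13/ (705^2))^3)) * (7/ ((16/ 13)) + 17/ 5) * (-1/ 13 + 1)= 25191006077822719606231013/ 27156104126388022500000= 927.64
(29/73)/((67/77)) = 0.46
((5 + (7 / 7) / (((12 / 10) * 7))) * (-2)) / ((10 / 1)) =-43 / 42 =-1.02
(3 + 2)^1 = 5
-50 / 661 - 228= -150758 / 661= -228.08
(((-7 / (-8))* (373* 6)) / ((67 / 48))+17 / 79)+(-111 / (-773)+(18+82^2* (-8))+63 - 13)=-214069633334 / 4091489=-52320.72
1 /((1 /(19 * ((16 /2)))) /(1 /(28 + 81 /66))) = 3344 /643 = 5.20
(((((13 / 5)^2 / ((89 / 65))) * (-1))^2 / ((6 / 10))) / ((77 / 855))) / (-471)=-91709371 / 95756969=-0.96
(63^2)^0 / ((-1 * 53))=-1 / 53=-0.02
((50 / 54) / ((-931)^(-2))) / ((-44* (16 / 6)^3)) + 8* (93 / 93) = -21488801 / 22528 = -953.87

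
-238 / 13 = -18.31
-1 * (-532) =532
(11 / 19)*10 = 110 / 19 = 5.79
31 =31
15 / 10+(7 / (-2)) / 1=-2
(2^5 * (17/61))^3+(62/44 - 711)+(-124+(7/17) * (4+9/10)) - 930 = -223328935611/212227235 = -1052.31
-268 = -268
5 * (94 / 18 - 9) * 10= -1700 / 9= -188.89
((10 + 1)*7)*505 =38885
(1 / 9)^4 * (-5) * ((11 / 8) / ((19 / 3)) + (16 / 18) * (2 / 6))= -10535 / 26926344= -0.00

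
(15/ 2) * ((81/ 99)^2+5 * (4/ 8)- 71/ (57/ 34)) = -2702345/ 9196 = -293.86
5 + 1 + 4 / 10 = 32 / 5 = 6.40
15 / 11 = 1.36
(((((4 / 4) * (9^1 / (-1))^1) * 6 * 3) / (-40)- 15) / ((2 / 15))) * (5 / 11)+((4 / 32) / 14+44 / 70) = -32289 / 880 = -36.69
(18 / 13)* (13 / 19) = 18 / 19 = 0.95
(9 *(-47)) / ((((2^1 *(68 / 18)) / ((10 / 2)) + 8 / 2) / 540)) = -2569725 / 62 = -41447.18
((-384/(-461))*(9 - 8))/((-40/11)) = -528/2305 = -0.23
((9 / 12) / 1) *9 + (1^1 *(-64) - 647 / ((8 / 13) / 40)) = -168449 / 4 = -42112.25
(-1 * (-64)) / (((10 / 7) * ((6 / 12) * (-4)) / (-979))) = 109648 / 5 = 21929.60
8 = 8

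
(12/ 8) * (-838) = -1257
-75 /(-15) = 5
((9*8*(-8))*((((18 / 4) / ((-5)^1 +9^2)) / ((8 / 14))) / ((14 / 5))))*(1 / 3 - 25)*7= 3680.53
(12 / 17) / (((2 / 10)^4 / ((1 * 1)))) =7500 / 17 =441.18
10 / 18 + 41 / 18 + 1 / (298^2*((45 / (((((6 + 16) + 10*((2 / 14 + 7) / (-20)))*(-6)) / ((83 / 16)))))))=1096394321 / 386963430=2.83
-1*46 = -46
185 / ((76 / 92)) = 4255 / 19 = 223.95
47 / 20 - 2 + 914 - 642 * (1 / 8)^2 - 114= 126451 / 160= 790.32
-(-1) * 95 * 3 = 285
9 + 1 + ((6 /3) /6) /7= 211 /21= 10.05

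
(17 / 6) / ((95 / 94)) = 799 / 285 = 2.80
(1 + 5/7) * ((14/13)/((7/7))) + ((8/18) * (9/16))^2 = 397/208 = 1.91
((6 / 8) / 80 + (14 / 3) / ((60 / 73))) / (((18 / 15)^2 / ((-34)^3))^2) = 49418655331375 / 11664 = 4236853166.27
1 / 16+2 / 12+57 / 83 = 3649 / 3984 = 0.92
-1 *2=-2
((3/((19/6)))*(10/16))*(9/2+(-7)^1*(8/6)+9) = 375/152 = 2.47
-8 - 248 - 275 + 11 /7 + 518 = -80 /7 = -11.43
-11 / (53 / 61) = -671 / 53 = -12.66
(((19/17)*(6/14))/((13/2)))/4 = 57/3094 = 0.02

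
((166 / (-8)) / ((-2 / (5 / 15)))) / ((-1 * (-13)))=83 / 312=0.27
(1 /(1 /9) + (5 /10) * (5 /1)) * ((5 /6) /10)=23 /24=0.96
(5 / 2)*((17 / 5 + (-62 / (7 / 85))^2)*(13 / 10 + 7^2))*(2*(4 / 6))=69849262499 / 735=95033010.20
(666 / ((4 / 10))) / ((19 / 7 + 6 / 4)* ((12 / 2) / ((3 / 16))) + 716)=1.96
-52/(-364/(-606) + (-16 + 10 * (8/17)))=133926/27541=4.86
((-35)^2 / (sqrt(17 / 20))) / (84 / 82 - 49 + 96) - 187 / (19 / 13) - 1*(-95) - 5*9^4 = -623921 / 19 + 100450*sqrt(85) / 33473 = -32810.28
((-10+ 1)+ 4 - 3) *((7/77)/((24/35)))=-35/33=-1.06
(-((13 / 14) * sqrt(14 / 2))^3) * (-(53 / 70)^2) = 6171373 * sqrt(7) / 1920800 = 8.50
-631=-631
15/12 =5/4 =1.25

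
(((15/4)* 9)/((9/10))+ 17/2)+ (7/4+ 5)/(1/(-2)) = 65/2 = 32.50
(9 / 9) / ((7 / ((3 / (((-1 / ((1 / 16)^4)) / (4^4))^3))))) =-3 / 117440512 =-0.00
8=8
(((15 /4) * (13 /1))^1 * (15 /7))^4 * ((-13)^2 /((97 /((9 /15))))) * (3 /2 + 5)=96490551571171875 /119243264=809190794.80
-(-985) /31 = 985 /31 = 31.77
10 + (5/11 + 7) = 192/11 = 17.45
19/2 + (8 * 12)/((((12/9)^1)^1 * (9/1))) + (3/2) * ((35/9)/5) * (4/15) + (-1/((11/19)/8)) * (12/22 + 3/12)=74263/10890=6.82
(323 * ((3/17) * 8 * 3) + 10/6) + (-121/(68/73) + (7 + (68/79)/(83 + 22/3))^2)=120515581369309/93502437324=1288.90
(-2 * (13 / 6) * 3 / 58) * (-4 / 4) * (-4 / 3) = -26 / 87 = -0.30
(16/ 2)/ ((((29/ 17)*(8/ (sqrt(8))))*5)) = 34*sqrt(2)/ 145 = 0.33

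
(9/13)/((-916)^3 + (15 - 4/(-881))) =-0.00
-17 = -17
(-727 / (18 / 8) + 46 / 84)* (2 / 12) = -40643 / 756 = -53.76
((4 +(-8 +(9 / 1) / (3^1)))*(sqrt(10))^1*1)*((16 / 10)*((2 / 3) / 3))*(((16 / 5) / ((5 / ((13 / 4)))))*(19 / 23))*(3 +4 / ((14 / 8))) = -584896*sqrt(10) / 181125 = -10.21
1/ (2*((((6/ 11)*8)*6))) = 11/ 576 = 0.02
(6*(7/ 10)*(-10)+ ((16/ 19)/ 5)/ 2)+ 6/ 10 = -785/ 19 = -41.32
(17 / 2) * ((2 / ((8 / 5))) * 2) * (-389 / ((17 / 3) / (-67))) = 390945 / 4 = 97736.25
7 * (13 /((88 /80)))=910 /11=82.73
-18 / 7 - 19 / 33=-727 / 231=-3.15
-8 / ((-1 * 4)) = 2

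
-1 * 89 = -89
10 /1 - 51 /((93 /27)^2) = 5479 /961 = 5.70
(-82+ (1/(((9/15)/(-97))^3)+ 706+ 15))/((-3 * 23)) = 114066872/1863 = 61227.52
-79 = -79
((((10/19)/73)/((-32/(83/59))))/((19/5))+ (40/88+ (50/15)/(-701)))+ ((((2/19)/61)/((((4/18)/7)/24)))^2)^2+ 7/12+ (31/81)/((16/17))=168384130266560242510229/38832408232832406727656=4.34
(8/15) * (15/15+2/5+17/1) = 736/75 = 9.81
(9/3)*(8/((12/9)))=18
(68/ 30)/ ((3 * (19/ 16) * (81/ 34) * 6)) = 9248/ 207765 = 0.04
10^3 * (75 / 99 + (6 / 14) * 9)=4614.72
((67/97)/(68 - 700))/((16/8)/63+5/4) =-4221/4950298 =-0.00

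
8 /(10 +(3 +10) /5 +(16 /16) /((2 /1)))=0.61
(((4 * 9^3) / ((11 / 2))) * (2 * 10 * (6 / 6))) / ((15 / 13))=101088 / 11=9189.82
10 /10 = 1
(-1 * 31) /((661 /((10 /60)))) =-31 /3966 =-0.01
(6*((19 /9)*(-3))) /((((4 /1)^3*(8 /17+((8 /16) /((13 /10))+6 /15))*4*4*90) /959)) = -211939 /672768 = -0.32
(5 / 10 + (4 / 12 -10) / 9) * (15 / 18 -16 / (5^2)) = -899 / 8100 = -0.11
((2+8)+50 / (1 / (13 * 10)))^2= 42380100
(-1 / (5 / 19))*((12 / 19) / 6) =-2 / 5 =-0.40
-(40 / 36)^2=-100 / 81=-1.23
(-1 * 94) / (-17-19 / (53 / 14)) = 4982 / 1167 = 4.27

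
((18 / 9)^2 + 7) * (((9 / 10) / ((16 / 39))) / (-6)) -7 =-3527 / 320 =-11.02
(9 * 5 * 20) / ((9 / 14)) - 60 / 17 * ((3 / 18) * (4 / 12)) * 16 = 71240 / 51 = 1396.86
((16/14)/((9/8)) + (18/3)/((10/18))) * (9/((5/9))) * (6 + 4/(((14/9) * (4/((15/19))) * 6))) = 54216513/46550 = 1164.69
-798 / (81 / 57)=-5054 / 9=-561.56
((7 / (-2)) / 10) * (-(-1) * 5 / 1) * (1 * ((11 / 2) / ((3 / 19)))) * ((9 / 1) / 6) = -1463 / 16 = -91.44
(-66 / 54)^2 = 121 / 81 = 1.49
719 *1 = 719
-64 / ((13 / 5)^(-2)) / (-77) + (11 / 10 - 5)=6617 / 3850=1.72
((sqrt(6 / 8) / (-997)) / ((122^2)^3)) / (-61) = sqrt(3) / 401064269761655936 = 0.00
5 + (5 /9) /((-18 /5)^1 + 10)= 1465 /288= 5.09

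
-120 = -120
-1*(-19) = 19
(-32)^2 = 1024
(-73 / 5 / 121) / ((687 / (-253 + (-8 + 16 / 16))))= 0.05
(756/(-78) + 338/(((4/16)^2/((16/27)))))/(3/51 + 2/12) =38129708/2691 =14169.35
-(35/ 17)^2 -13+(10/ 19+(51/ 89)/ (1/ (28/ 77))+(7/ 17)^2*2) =-86897810/ 5375689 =-16.16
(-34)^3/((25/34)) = -1336336/25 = -53453.44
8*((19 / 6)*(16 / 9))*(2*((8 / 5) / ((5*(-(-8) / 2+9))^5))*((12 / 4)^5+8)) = 4883456 / 156639234375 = 0.00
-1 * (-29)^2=-841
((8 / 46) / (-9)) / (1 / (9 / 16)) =-1 / 92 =-0.01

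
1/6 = 0.17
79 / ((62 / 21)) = 1659 / 62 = 26.76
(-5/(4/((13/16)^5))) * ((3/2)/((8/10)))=-27846975/33554432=-0.83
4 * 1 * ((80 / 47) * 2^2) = 1280 / 47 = 27.23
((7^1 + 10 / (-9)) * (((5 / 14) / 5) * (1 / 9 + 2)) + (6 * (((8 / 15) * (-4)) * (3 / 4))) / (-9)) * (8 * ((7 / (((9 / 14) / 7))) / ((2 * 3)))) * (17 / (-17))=-2172268 / 10935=-198.65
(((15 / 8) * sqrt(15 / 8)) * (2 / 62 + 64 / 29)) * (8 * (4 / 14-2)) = -90585 * sqrt(30) / 6293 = -78.84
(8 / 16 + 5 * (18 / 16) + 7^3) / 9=931 / 24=38.79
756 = 756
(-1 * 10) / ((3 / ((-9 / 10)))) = 3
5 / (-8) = -5 / 8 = -0.62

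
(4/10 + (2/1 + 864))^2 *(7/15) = 43787856/125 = 350302.85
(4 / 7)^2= 16 / 49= 0.33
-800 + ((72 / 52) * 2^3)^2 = -114464 / 169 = -677.30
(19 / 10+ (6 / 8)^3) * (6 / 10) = 2229 / 1600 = 1.39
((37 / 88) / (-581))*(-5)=185 / 51128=0.00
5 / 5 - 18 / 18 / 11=10 / 11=0.91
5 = 5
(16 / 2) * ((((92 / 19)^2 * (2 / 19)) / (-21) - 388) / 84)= -111808120 / 3024819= -36.96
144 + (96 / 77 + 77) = 17113 / 77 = 222.25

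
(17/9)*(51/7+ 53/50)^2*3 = 145048097/367500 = 394.69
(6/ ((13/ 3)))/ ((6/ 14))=42/ 13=3.23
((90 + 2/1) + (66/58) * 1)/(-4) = -2701/116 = -23.28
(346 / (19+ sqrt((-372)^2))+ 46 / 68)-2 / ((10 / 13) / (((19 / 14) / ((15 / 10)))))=-64949 / 82110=-0.79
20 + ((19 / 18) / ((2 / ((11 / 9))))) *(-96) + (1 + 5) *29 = 3566 / 27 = 132.07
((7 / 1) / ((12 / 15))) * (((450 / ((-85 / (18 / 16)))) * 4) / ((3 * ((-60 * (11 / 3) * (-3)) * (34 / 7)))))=-2205 / 101728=-0.02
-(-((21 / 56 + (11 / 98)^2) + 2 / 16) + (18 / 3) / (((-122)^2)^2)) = 136326143283 / 265950913928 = 0.51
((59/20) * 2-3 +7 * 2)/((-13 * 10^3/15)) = -39/2000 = -0.02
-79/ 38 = -2.08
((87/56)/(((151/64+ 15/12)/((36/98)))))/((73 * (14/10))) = 20880/13496021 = 0.00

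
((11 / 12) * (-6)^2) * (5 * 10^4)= 1650000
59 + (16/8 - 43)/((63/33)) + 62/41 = 33610/861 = 39.04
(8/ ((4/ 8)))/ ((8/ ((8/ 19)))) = 16/ 19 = 0.84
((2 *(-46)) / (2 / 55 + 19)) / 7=-5060 / 7329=-0.69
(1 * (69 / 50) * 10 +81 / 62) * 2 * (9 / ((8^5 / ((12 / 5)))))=126441 / 6348800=0.02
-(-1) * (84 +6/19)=1602/19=84.32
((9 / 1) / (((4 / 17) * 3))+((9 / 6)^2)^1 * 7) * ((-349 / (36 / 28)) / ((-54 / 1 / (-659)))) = -30588803 / 324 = -94409.89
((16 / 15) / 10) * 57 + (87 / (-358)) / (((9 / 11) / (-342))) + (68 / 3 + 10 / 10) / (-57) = 82067168 / 765225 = 107.25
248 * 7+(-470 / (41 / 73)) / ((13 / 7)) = 685118 / 533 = 1285.40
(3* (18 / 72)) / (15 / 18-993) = -9 / 11906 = -0.00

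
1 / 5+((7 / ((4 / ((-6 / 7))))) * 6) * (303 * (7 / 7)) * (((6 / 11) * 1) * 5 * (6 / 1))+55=-2451264 / 55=-44568.44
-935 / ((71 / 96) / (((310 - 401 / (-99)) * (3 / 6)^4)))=-5285470 / 213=-24814.41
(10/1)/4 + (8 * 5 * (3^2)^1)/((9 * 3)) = 95/6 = 15.83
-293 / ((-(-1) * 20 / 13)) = -190.45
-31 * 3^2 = -279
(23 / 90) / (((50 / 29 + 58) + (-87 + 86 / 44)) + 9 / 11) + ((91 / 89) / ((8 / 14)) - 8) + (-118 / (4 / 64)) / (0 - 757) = -706587135319 / 189583579620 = -3.73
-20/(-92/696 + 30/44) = -9570/263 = -36.39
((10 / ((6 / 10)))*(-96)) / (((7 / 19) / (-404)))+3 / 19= 233350421 / 133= 1754514.44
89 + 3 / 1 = 92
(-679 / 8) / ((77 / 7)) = -679 / 88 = -7.72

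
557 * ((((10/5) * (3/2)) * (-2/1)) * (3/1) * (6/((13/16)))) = -962496/13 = -74038.15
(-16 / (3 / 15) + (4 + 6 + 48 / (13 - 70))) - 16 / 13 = -17802 / 247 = -72.07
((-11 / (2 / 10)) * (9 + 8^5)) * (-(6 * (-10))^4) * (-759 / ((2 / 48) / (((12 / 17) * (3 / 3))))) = -5107062300595200000 / 17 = -300415429446776470.59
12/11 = 1.09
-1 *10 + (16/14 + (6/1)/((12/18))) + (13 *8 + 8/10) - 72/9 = 3393/35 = 96.94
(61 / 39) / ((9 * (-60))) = -61 / 21060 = -0.00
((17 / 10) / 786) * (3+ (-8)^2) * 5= 1139 / 1572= 0.72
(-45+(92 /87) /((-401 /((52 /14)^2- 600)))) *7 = -74283227 /244209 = -304.18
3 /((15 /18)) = 18 /5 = 3.60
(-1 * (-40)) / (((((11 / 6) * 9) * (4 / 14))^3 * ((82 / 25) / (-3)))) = -171500 / 491139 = -0.35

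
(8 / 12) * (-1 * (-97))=194 / 3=64.67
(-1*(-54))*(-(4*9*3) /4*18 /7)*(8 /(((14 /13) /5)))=-6823440 /49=-139253.88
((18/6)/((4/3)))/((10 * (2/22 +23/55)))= 99/224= 0.44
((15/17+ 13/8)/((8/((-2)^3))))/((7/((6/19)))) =-1023/9044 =-0.11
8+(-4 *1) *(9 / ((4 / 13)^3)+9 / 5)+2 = -98641 / 80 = -1233.01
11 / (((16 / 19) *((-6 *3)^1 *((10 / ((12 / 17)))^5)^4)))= -2653253867962368 / 387595310845143558731231784820556640625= -0.00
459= 459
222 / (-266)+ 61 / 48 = 2785 / 6384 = 0.44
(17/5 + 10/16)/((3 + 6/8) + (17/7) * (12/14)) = 7889/11430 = 0.69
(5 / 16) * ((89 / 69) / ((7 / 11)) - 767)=-923705 / 3864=-239.05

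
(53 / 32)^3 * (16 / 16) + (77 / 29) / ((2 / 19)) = 29.77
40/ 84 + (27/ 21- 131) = -129.24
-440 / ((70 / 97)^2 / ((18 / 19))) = -3725964 / 4655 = -800.42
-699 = -699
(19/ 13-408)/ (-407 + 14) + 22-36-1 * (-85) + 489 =2866325/ 5109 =561.03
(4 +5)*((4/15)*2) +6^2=204/5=40.80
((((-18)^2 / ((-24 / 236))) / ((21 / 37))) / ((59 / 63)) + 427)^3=-172529619263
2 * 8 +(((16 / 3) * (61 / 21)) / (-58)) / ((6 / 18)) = 9256 / 609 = 15.20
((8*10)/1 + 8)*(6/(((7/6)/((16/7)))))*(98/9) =11264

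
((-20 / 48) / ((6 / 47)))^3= -12977875 / 373248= -34.77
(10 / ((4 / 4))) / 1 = 10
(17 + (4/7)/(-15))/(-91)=-137/735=-0.19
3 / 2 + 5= 13 / 2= 6.50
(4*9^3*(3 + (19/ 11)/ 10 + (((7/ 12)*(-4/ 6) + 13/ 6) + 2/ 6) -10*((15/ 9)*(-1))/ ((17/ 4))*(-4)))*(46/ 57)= -434881332/ 17765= -24479.67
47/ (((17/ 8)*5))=376/ 85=4.42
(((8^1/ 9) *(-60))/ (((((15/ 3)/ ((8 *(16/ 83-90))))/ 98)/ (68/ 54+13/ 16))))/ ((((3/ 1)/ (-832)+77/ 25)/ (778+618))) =303743669512192000/ 430198047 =706055435.70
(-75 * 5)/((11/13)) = -4875/11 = -443.18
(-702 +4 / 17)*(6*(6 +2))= -33684.71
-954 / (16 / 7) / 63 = -53 / 8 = -6.62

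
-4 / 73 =-0.05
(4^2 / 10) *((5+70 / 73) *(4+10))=9744 / 73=133.48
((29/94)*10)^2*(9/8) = 189225/17672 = 10.71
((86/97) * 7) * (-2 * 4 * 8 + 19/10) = -385.40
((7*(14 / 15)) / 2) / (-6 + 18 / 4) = -98 / 45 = -2.18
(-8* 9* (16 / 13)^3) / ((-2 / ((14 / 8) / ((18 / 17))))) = 243712 / 2197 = 110.93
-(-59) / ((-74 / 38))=-1121 / 37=-30.30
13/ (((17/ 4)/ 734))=38168/ 17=2245.18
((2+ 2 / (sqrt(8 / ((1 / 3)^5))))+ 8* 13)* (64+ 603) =667* sqrt(6) / 54+ 70702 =70732.26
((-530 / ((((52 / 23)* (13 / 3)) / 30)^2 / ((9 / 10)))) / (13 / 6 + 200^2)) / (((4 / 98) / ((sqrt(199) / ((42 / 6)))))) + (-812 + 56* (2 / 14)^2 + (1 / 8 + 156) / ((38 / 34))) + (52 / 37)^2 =-974754593 / 1456616 - 10730460825* sqrt(199) / 27420045172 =-674.71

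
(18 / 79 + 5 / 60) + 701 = 664843 / 948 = 701.31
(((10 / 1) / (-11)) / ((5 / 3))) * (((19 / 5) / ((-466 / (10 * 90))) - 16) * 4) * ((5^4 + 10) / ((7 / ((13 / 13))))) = 4619.31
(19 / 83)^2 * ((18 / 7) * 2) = 0.27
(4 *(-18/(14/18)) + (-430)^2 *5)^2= 41871925605904/49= 854529093998.04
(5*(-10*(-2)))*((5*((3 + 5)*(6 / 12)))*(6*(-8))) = -96000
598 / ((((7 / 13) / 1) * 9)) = 7774 / 63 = 123.40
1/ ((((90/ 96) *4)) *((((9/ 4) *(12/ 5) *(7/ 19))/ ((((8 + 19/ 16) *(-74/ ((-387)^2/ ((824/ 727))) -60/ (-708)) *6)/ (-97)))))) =-71928093223/ 11216376837882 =-0.01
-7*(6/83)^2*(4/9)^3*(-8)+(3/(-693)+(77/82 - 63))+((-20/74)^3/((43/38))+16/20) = -2350420473407779489/38369789206326270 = -61.26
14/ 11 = 1.27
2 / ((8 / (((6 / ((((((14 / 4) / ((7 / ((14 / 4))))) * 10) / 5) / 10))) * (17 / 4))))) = 255 / 14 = 18.21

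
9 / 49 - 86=-4205 / 49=-85.82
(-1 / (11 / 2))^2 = 4 / 121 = 0.03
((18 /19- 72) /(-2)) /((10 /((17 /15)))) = 153 /38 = 4.03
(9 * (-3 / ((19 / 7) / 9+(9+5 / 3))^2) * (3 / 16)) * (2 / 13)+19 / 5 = 3.79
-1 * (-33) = 33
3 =3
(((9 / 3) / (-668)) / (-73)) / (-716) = -3 / 34915024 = -0.00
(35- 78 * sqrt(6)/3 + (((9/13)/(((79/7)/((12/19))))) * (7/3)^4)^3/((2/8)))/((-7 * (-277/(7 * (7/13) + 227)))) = 1176636582873439000/240789621725531073- 6000 * sqrt(6)/1939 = -2.69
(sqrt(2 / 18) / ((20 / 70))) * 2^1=7 / 3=2.33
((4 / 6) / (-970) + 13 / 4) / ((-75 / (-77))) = 1456147 / 436500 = 3.34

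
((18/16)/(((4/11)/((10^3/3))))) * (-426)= -878625/2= -439312.50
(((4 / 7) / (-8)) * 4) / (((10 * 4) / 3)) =-3 / 140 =-0.02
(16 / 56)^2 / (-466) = -2 / 11417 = -0.00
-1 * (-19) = 19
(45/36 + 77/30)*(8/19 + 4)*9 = 14427/95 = 151.86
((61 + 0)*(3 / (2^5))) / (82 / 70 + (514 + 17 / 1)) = 0.01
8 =8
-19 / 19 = -1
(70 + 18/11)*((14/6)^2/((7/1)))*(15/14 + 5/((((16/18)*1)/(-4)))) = -39400/33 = -1193.94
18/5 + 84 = 438/5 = 87.60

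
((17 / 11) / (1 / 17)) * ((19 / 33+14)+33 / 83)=11852468 / 30129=393.39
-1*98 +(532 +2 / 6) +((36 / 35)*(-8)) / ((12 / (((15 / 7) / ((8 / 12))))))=63523 / 147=432.13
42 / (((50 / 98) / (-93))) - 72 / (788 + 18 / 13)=-982054314 / 128275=-7655.85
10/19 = 0.53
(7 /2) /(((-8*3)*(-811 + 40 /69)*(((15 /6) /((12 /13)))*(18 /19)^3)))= 1104299 /14131849680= 0.00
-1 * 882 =-882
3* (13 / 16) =39 / 16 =2.44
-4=-4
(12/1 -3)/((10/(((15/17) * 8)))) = 108/17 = 6.35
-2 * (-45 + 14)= 62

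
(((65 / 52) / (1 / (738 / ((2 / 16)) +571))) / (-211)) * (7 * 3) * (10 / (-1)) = 3399375 / 422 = 8055.39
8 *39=312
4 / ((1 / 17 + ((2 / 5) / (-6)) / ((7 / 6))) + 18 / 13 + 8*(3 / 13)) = 30940 / 25003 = 1.24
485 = 485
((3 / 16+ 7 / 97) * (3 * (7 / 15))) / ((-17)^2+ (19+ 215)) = 0.00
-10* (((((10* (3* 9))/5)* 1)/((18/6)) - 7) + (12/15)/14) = -774/7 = -110.57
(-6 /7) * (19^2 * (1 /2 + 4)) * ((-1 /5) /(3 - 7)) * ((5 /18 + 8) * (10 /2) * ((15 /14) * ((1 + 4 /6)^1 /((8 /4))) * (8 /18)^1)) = -1344725 /1176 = -1143.47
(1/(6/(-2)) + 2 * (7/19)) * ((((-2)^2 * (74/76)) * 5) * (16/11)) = 136160/11913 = 11.43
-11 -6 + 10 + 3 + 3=-1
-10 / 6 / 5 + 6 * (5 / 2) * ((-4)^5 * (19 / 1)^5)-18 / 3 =-114098641939 / 3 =-38032880646.33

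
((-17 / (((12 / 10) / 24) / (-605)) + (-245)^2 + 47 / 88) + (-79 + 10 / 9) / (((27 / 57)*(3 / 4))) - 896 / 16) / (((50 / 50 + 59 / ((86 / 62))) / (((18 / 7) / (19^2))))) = 244084728247 / 5619886272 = 43.43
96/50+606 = 15198/25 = 607.92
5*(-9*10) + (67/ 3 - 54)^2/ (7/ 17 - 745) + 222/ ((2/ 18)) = 176197831/ 113922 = 1546.65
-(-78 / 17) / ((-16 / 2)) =-39 / 68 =-0.57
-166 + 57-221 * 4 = -993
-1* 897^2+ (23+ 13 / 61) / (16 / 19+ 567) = -804608.96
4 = 4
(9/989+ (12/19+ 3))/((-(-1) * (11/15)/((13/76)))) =3335085/3927319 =0.85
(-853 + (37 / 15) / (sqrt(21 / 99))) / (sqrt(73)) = sqrt(73) * (-89565 + 37 * sqrt(231)) / 7665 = -99.21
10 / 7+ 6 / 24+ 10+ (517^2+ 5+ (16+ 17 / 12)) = 5613785 / 21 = 267323.10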